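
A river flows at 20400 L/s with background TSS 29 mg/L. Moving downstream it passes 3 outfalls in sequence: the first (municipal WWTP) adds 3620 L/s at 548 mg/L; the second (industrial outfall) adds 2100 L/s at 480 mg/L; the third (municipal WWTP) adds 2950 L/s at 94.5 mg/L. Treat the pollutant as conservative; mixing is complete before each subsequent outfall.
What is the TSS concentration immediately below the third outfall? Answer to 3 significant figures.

Outfall 1: combined Q = 24020 L/s; C = (20400·29.00 + 3620·548.0)/24020 = 107.2 mg/L.
Outfall 2: combined Q = 26120 L/s; C = (24020·107.2 + 2100·480.0)/26120 = 137.2 mg/L.
Outfall 3: combined Q = 29070 L/s; C = (26120·137.2 + 2950·94.50)/29070 = 132.9 mg/L.

133 mg/L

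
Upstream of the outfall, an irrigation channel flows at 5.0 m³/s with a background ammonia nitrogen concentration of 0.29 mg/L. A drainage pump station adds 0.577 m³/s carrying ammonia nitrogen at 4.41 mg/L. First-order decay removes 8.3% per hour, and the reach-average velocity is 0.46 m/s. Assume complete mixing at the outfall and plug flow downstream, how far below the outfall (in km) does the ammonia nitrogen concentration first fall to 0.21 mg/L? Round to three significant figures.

23.4 km

Flow-weighted average: C = (5.000·0.2900 + 0.5770·4.410) / 5.577 = 3.995/5.577 = 0.7163 mg/L.
8.3%/h lost → k = −ln(1 − 0.083) = 0.08665 h⁻¹.
Set 0.7163·exp(−k·t) = 0.21 → t = ln(0.7163/0.21)/k = 50980 s = 14.16 h.
Distance = v·t = 0.46·50980 = 23450 m = 23.45 km.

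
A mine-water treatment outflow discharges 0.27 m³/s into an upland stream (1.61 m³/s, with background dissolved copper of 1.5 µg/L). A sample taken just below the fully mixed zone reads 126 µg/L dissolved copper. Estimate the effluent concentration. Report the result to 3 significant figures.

Mass balance: 1.610·1.500 + 0.2700·Cₑ = 1.880·126.0
→ Cₑ = (1.880·126.0 − 1.610·1.500) / 0.2700 = 868.4 µg/L.

868 µg/L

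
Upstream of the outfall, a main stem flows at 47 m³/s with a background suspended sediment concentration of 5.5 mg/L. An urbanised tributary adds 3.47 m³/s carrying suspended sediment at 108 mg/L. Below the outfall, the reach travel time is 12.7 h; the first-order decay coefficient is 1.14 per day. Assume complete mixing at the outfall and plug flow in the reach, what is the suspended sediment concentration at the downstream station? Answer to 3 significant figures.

Mass balance: C = (47.00·5.500 + 3.470·108.0) / 50.47 = 633.3/50.47 = 12.55 mg/L.
After decay, C = 12.55 × e^(−kt) = 12.55 × 0.5470 = 6.864 mg/L.

6.86 mg/L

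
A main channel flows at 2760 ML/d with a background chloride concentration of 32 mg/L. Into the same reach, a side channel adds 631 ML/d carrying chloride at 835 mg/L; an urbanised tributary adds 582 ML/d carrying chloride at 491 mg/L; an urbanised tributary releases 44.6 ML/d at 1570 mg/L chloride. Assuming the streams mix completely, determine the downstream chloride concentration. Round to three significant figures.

Flow-weighted average: C = (2760·32.00 + 631.0·835.0 + 582.0·491.0 + 44.60·1570) / 4018 = 971000/4018 = 241.7 mg/L.

242 mg/L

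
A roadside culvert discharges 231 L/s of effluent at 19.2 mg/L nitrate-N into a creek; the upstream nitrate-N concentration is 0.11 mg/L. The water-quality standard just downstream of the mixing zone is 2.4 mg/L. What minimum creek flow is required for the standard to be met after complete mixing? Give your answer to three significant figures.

1690 L/s

Set C_mix = 2.4: (Q·0.1100 + 231.0·19.20) / (Q + 231.0) = 2.4
→ Q = 231.0·(19.20 − 2.4)/(2.4 − 0.1100) = 1695 L/s.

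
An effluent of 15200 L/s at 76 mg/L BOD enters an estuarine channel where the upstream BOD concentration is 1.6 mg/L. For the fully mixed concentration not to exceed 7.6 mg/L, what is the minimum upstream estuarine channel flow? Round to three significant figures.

173000 L/s

Set C_mix = 7.6: (Q·1.600 + 15200·76.00) / (Q + 15200) = 7.6
→ Q = 15200·(76.00 − 7.6)/(7.6 − 1.600) = 173300 L/s.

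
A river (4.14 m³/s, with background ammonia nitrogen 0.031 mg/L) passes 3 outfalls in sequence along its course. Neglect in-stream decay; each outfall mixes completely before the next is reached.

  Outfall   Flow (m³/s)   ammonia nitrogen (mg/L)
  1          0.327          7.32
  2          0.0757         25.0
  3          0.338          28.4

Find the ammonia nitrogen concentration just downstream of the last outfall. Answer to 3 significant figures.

2.87 mg/L

Outfall 1: combined Q = 4.467 m³/s; C = (4.140·0.03100 + 0.3270·7.320)/4.467 = 0.5646 mg/L.
Outfall 2: combined Q = 4.543 m³/s; C = (4.467·0.5646 + 0.07570·25.00)/4.543 = 0.9718 mg/L.
Outfall 3: combined Q = 4.881 m³/s; C = (4.543·0.9718 + 0.3380·28.40)/4.881 = 2.871 mg/L.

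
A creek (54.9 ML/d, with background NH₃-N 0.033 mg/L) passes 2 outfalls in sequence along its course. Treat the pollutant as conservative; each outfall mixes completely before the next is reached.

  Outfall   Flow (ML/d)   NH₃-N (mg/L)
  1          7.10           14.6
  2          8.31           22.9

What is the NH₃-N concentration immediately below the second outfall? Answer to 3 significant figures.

Outfall 1: combined Q = 62.00 ML/d; C = (54.90·0.03300 + 7.100·14.60)/62.00 = 1.701 mg/L.
Outfall 2: combined Q = 70.31 ML/d; C = (62.00·1.701 + 8.310·22.90)/70.31 = 4.207 mg/L.

4.21 mg/L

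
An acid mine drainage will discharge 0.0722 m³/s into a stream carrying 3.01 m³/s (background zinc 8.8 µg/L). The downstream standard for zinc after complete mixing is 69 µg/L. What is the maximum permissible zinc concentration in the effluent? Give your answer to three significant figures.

At the limit, (Qr·Cr + Qe·Cₑ)/(Qr + Qe) = 69:
Cₑ = (3.082·69 − 3.010·8.800) / 0.07220 = 2579 µg/L.

2580 µg/L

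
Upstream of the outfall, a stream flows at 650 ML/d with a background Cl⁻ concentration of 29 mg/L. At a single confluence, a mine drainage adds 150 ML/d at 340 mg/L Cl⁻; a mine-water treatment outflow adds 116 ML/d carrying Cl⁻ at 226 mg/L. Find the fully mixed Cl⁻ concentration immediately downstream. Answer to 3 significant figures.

After mixing, C = (650.0·29.00 + 150.0·340.0 + 116.0·226.0) / 916.0 = 96070/916.0 = 104.9 mg/L.

105 mg/L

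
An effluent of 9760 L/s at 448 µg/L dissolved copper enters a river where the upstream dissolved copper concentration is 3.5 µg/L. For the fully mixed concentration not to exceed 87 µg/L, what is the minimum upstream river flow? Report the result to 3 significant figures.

42200 L/s

Set C_mix = 87: (Q·3.500 + 9760·448.0) / (Q + 9760) = 87
→ Q = 9760·(448.0 − 87)/(87 − 3.500) = 42200 L/s.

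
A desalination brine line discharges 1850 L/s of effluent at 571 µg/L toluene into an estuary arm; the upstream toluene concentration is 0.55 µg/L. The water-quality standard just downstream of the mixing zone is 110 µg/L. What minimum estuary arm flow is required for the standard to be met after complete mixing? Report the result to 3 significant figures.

7790 L/s

Set C_mix = 110: (Q·0.5500 + 1850·571.0) / (Q + 1850) = 110
→ Q = 1850·(571.0 − 110)/(110 − 0.5500) = 7792 L/s.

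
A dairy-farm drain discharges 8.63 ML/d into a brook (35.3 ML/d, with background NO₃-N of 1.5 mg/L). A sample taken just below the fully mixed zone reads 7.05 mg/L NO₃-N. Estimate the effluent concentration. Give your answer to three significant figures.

Mass balance: 35.30·1.500 + 8.630·Cₑ = 43.93·7.050
→ Cₑ = (43.93·7.050 − 35.30·1.500) / 8.630 = 29.75 mg/L.

29.8 mg/L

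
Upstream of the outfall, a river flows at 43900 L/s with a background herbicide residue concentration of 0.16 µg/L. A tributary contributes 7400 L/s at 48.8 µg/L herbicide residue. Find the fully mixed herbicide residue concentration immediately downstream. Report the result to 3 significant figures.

Mass balance: C = (43900·0.1600 + 7400·48.80) / 51300 = 368100/51300 = 7.176 µg/L.

7.18 µg/L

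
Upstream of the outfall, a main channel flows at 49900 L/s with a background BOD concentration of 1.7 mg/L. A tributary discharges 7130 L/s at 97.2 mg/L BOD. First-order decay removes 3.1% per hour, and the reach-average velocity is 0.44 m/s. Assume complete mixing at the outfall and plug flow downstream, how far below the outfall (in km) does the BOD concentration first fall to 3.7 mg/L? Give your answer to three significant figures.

Mass balance: C = (49900·1.700 + 7130·97.20) / 57030 = 777900/57030 = 13.64 mg/L.
3.1%/h lost → k = −ln(1 − 0.031) = 0.03149 h⁻¹.
Set 13.64·exp(−k·t) = 3.7 → t = ln(13.64/3.7)/k = 149100 s = 41.43 h.
Distance = v·t = 0.44·149100 = 65620 m = 65.62 km.

65.6 km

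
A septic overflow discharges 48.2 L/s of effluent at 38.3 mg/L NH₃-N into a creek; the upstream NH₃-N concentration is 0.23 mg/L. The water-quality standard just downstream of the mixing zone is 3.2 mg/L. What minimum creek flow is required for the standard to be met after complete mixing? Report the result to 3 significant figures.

Set C_mix = 3.2: (Q·0.2300 + 48.20·38.30) / (Q + 48.20) = 3.2
→ Q = 48.20·(38.30 − 3.2)/(3.2 − 0.2300) = 569.6 L/s.

570 L/s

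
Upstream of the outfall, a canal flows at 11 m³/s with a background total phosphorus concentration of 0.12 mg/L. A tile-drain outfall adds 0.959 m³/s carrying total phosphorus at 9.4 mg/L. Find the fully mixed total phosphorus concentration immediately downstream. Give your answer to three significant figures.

Flow-weighted average: C = (11.00·0.1200 + 0.9590·9.400) / 11.96 = 10.33/11.96 = 0.8642 mg/L.

0.864 mg/L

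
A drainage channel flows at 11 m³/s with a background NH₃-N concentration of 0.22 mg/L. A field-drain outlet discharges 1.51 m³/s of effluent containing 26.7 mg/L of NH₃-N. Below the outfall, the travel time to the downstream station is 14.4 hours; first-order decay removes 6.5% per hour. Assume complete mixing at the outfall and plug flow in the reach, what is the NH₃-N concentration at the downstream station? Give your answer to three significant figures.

After mixing, C = (11.00·0.2200 + 1.510·26.70) / 12.51 = 42.74/12.51 = 3.416 mg/L.
6.5%/h lost → k = −ln(1 − 0.065) = 0.06721 h⁻¹.
Decay over the reach: 3.416·exp(−kt) = 3.416·0.3799 = 1.298 mg/L.

1.30 mg/L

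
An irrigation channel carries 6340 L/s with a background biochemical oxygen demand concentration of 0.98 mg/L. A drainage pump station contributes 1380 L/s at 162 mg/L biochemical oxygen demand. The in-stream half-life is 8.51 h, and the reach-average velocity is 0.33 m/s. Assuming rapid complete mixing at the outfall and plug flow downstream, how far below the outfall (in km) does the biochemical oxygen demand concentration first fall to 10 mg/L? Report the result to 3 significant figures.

Conservation of mass: C = (6340·0.9800 + 1380·162.0) / 7720 = 229800/7720 = 29.76 mg/L.
Half-life 8.51 h → k = ln 2 / 8.51 = 0.08145 h⁻¹ = 1.955 d⁻¹.
Set 29.76·exp(−k·t) = 10 → t = ln(29.76/10)/k = 48210 s = 13.39 h.
Distance = v·t = 0.33·48210 = 15910 m = 15.91 km.

15.9 km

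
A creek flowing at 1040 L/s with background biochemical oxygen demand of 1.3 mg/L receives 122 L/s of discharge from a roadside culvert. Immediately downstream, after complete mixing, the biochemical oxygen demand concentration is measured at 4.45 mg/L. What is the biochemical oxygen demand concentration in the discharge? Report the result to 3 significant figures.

Mass balance: 1040·1.300 + 122.0·Cₑ = 1162·4.450
→ Cₑ = (1162·4.450 − 1040·1.300) / 122.0 = 31.30 mg/L.

31.3 mg/L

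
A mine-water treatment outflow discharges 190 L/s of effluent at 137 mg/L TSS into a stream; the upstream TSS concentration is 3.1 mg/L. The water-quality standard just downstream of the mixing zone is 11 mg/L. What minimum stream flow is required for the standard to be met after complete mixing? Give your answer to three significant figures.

3030 L/s

Set C_mix = 11: (Q·3.100 + 190.0·137.0) / (Q + 190.0) = 11
→ Q = 190.0·(137.0 − 11)/(11 − 3.100) = 3030 L/s.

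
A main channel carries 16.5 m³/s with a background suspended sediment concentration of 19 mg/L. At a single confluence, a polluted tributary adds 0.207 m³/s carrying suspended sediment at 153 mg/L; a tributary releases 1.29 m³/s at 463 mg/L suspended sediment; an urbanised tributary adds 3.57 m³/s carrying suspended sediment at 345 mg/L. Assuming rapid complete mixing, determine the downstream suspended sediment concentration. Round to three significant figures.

Flow-weighted average: C = (16.50·19.00 + 0.2070·153.0 + 1.290·463.0 + 3.570·345.0) / 21.57 = 2174/21.57 = 100.8 mg/L.

101 mg/L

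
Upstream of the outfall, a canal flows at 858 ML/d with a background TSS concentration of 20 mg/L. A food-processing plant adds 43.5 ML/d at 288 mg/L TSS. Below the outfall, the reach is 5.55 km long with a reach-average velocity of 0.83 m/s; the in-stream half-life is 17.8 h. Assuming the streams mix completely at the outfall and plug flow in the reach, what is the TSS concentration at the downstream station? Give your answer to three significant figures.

Flow-weighted average: C = (858.0·20.00 + 43.50·288.0) / 901.5 = 29690/901.5 = 32.93 mg/L.
Travel time t = 5.55·1000 / 0.83 = 6687 s = 1.857 h.
Half-life 17.8 h → k = ln 2 / 17.8 = 0.03894 h⁻¹ = 0.9346 d⁻¹.
After decay, C = 32.93 × e^(−kt) = 32.93 × 0.9302 = 30.63 mg/L.

30.6 mg/L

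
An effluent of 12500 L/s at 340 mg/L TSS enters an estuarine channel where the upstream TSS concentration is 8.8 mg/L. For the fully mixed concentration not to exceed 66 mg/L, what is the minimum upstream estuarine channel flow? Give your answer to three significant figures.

Set C_mix = 66: (Q·8.800 + 12500·340.0) / (Q + 12500) = 66
→ Q = 12500·(340.0 − 66)/(66 − 8.800) = 59880 L/s.

59900 L/s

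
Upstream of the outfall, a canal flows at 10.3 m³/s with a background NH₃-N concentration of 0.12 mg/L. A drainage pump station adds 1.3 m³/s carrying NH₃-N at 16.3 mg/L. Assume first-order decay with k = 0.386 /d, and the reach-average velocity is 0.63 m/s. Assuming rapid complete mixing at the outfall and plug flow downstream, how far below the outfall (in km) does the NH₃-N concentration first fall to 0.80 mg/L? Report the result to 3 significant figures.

124 km

Flow-weighted average: C = (10.30·0.1200 + 1.300·16.30) / 11.60 = 22.43/11.60 = 1.933 mg/L.
Set 1.933·exp(−k·t) = 0.80 → t = ln(1.933/0.80)/k = 197500 s = 54.86 h.
Distance = v·t = 0.63·197500 = 124400 m = 124.4 km.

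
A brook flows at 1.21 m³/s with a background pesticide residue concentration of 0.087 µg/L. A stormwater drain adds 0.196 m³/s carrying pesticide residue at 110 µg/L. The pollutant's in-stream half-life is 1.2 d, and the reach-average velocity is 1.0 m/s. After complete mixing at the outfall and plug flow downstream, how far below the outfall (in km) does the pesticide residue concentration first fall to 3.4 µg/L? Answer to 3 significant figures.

Mixed concentration C = ΣQC/ΣQ = (1.210·0.08700 + 0.1960·110.0) / 1.406 = 21.67/1.406 = 15.41 µg/L.
Half-life 1.2 d → k = ln 2 / 1.2 = 0.5776 d⁻¹.
Set 15.41·exp(−k·t) = 3.4 → t = ln(15.41/3.4)/k = 226000 s = 62.79 h.
Distance = v·t = 1.0·226000 = 226000 m = 226.0 km.

226 km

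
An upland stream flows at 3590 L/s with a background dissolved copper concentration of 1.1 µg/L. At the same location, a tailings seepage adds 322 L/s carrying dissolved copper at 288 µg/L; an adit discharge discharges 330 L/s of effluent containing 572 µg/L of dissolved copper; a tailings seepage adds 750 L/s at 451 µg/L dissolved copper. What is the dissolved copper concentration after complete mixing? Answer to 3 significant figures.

125 µg/L

After mixing, C = (3590·1.100 + 322.0·288.0 + 330.0·572.0 + 750.0·451.0) / 4992 = 623700/4992 = 124.9 µg/L.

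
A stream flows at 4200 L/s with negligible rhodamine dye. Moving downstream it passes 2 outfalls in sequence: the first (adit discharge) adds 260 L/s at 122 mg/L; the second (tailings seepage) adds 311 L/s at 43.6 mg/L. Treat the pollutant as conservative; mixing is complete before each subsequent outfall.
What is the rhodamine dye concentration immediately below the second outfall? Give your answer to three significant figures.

9.49 mg/L

Outfall 1: combined Q = 4460 L/s; C = (4200·0 + 260.0·122.0)/4460 = 7.112 mg/L.
Outfall 2: combined Q = 4771 L/s; C = (4460·7.112 + 311.0·43.60)/4771 = 9.491 mg/L.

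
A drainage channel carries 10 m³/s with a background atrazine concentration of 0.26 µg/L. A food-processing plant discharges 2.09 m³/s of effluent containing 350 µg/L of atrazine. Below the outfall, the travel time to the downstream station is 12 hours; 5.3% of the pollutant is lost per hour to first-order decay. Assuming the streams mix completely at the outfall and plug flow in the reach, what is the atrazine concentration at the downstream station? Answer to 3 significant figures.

31.6 µg/L

Flow-weighted average: C = (10.00·0.2600 + 2.090·350.0) / 12.09 = 734.1/12.09 = 60.72 µg/L.
5.3%/h lost → k = −ln(1 − 0.053) = 0.05446 h⁻¹.
Decay over the reach: 60.72·exp(−kt) = 60.72·0.5202 = 31.59 µg/L.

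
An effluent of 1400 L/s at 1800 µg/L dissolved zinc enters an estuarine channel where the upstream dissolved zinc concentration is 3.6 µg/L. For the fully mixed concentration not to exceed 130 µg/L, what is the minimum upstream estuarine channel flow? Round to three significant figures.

18500 L/s

Set C_mix = 130: (Q·3.600 + 1400·1800) / (Q + 1400) = 130
→ Q = 1400·(1800 − 130)/(130 − 3.600) = 18500 L/s.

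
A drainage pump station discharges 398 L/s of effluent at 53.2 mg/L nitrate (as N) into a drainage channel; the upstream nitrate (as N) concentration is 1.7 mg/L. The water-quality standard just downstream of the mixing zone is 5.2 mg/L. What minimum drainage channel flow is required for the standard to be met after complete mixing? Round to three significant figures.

Set C_mix = 5.2: (Q·1.700 + 398.0·53.20) / (Q + 398.0) = 5.2
→ Q = 398.0·(53.20 − 5.2)/(5.2 − 1.700) = 5458 L/s.

5460 L/s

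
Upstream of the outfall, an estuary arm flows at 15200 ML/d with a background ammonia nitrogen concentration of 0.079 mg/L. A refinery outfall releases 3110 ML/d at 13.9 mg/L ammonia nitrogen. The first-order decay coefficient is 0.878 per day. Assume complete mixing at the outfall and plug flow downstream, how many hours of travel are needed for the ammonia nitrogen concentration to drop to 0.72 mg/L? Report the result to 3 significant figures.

After mixing, C = (15200·0.07900 + 3110·13.90) / 18310 = 44430/18310 = 2.427 mg/L.
2.427·exp(−k·t) = 0.72 → t = ln(2.427/0.72)/k = 119600 s = 33.21 h.

33.2 h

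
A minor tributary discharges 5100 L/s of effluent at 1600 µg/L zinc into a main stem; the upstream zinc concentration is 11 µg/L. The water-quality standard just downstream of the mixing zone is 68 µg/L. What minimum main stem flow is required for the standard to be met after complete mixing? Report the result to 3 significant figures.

Set C_mix = 68: (Q·11.00 + 5100·1600) / (Q + 5100) = 68
→ Q = 5100·(1600 − 68)/(68 − 11.00) = 137100 L/s.

137000 L/s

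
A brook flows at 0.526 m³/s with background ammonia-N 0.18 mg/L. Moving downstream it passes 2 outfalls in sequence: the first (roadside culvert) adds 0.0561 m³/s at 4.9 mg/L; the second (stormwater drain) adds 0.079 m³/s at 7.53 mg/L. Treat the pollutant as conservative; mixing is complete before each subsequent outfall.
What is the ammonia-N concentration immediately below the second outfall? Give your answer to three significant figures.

1.46 mg/L

Outfall 1: combined Q = 0.5821 m³/s; C = (0.5260·0.1800 + 0.05610·4.900)/0.5821 = 0.6349 mg/L.
Outfall 2: combined Q = 0.6611 m³/s; C = (0.5821·0.6349 + 0.07900·7.530)/0.6611 = 1.459 mg/L.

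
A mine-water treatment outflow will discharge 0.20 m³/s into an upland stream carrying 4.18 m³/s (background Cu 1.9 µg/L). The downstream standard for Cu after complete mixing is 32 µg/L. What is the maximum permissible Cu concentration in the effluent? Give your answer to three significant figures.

661 µg/L

At the limit, (Qr·Cr + Qe·Cₑ)/(Qr + Qe) = 32:
Cₑ = (4.380·32 − 4.180·1.900) / 0.2000 = 661.1 µg/L.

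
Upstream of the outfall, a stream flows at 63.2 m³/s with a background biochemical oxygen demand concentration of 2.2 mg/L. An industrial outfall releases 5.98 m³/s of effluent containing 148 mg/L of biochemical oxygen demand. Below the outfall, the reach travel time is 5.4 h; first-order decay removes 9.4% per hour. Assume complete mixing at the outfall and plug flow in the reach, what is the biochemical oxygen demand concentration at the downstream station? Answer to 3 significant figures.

8.69 mg/L

Mass balance: C = (63.20·2.200 + 5.980·148.0) / 69.18 = 1024/69.18 = 14.80 mg/L.
9.4%/h lost → k = −ln(1 − 0.094) = 0.09872 h⁻¹.
Applying C = C₀e^(−kt): 14.80 × 0.5868 = 8.687 mg/L.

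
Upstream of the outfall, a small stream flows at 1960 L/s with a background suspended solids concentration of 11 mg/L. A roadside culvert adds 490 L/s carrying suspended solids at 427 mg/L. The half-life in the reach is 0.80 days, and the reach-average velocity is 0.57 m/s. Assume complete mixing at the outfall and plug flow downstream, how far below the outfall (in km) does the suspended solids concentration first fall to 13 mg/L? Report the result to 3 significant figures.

Mixed concentration C = ΣQC/ΣQ = (1960·11.00 + 490.0·427.0) / 2450 = 230800/2450 = 94.20 mg/L.
Half-life 0.80 d → k = ln 2 / 0.80 = 0.8664 d⁻¹.
Set 94.20·exp(−k·t) = 13 → t = ln(94.20/13)/k = 197500 s = 54.86 h.
Distance = v·t = 0.57·197500 = 112600 m = 112.6 km.

113 km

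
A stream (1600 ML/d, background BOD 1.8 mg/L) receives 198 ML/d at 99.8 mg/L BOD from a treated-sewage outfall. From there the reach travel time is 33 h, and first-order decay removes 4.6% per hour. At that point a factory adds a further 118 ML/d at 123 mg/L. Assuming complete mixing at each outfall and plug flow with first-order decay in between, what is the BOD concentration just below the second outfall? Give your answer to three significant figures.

10.1 mg/L

Mass balance: C = (1600·1.800 + 198.0·99.80) / 1798 = 22640/1798 = 12.59 mg/L; combined flow 1798 ML/d.
4.6%/h lost → k = −ln(1 − 0.046) = 0.04709 h⁻¹.
After decay, C = 12.59 × e^(−kt) = 12.59 × 0.2114 = 2.662 mg/L.
Second outfall: C = (1798·2.662 + 118.0·123.0)/1916 = 10.07 mg/L.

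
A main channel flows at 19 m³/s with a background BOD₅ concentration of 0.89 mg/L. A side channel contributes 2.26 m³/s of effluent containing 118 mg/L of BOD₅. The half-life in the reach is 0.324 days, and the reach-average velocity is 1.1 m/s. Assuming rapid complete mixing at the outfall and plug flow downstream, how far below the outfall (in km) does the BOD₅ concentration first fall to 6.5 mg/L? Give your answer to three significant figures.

After mixing, C = (19.00·0.8900 + 2.260·118.0) / 21.26 = 283.6/21.26 = 13.34 mg/L.
Half-life 0.324 d → k = ln 2 / 0.324 = 2.139 d⁻¹.
Set 13.34·exp(−k·t) = 6.5 → t = ln(13.34/6.5)/k = 29030 s = 8.065 h.
Distance = v·t = 1.1·29030 = 31940 m = 31.94 km.

31.9 km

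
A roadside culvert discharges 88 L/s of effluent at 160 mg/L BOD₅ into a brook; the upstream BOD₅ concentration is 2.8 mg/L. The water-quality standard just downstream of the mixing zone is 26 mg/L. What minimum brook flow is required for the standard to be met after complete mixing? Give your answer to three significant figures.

508 L/s

Set C_mix = 26: (Q·2.800 + 88.00·160.0) / (Q + 88.00) = 26
→ Q = 88.00·(160.0 − 26)/(26 − 2.800) = 508.3 L/s.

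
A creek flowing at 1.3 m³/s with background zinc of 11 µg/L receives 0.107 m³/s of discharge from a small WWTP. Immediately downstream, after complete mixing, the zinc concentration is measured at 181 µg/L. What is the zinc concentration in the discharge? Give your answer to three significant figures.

Mass balance: 1.300·11.00 + 0.1070·Cₑ = 1.407·181.0
→ Cₑ = (1.407·181.0 − 1.300·11.00) / 0.1070 = 2246 µg/L.

2250 µg/L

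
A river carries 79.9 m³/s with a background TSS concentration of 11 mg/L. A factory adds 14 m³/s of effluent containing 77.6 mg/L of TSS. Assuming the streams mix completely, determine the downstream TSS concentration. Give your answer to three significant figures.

Conservation of mass: C = (79.90·11.00 + 14.00·77.60) / 93.90 = 1965/93.90 = 20.93 mg/L.

20.9 mg/L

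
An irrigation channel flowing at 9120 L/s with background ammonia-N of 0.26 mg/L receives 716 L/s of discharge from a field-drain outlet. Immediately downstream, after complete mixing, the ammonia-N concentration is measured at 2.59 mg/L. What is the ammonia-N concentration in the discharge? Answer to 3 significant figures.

32.3 mg/L

Mass balance: 9120·0.2600 + 716.0·Cₑ = 9836·2.590
→ Cₑ = (9836·2.590 − 9120·0.2600) / 716.0 = 32.27 mg/L.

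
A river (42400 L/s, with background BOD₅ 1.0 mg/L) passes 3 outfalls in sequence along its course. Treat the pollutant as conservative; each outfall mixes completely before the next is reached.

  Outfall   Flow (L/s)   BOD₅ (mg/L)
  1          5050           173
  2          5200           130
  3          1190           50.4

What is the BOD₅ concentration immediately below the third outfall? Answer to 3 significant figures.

30.7 mg/L

After outfall 1: Q = 42400 + 5050 = 47450 L/s; C = (42400·1.000 + 5050·173.0)/47450 = 19.31 mg/L.
After outfall 2: Q = 47450 + 5200 = 52650 L/s; C = (47450·19.31 + 5200·130.0)/52650 = 30.24 mg/L.
After outfall 3: Q = 52650 + 1190 = 53840 L/s; C = (52650·30.24 + 1190·50.40)/53840 = 30.68 mg/L.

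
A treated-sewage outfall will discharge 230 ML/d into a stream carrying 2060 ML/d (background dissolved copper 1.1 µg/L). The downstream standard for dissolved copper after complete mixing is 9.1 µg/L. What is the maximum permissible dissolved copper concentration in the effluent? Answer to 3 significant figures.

80.8 µg/L

At the limit, (Qr·Cr + Qe·Cₑ)/(Qr + Qe) = 9.1:
Cₑ = (2290·9.1 − 2060·1.100) / 230.0 = 80.75 µg/L.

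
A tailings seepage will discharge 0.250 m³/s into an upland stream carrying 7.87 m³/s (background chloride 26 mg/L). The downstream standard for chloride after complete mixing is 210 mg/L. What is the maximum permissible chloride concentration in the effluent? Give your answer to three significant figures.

At the limit, (Qr·Cr + Qe·Cₑ)/(Qr + Qe) = 210:
Cₑ = (8.120·210 − 7.870·26.00) / 0.2500 = 6002 mg/L.

6000 mg/L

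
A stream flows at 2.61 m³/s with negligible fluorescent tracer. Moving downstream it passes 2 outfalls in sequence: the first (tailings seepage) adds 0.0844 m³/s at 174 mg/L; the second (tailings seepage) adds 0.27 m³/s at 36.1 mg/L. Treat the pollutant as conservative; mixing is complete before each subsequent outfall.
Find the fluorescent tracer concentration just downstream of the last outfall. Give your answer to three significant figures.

8.24 mg/L

Outfall 1: combined Q = 2.694 m³/s; C = (2.610·0 + 0.08440·174.0)/2.694 = 5.450 mg/L.
Outfall 2: combined Q = 2.964 m³/s; C = (2.694·5.450 + 0.2700·36.10)/2.964 = 8.242 mg/L.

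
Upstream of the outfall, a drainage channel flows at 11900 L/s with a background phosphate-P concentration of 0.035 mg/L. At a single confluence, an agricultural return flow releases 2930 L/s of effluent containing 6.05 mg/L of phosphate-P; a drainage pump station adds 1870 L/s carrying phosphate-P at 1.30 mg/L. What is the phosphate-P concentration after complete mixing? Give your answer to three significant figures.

1.23 mg/L

Flow-weighted average: C = (11900·0.03500 + 2930·6.050 + 1870·1.300) / 16700 = 20570/16700 = 1.232 mg/L.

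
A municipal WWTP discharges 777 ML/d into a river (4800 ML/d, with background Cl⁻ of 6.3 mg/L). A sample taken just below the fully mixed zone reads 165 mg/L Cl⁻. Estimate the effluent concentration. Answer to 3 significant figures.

1150 mg/L

Mass balance: 4800·6.300 + 777.0·Cₑ = 5577·165.0
→ Cₑ = (5577·165.0 − 4800·6.300) / 777.0 = 1145 mg/L.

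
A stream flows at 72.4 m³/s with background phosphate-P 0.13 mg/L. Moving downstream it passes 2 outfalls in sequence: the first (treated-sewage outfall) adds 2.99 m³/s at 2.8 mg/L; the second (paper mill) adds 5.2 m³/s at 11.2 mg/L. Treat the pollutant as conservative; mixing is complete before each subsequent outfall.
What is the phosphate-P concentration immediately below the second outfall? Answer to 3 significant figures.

Below outfall 1: Q → 75.39 m³/s, C = (72.40·0.1300 + 2.990·2.800)/75.39 = 0.2359 mg/L.
Below outfall 2: Q → 80.59 m³/s, C = (75.39·0.2359 + 5.200·11.20)/80.59 = 0.9433 mg/L.

0.943 mg/L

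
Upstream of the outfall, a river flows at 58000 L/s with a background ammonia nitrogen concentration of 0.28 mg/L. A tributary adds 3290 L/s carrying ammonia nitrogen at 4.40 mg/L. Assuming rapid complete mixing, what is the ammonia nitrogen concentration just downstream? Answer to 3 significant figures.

Mass balance: C = (58000·0.2800 + 3290·4.400) / 61290 = 30720/61290 = 0.5012 mg/L.

0.501 mg/L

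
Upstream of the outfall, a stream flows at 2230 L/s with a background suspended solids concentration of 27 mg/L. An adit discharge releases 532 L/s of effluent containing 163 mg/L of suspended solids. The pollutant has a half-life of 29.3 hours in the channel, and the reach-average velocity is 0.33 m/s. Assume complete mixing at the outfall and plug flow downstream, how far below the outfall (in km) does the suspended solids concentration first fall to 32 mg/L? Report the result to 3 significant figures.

25.5 km

After mixing, C = (2230·27.00 + 532.0·163.0) / 2762 = 146900/2762 = 53.20 mg/L.
Half-life 29.3 h → k = ln 2 / 29.3 = 0.02366 h⁻¹ = 0.5678 d⁻¹.
Set 53.20·exp(−k·t) = 32 → t = ln(53.20/32)/k = 77340 s = 21.48 h.
Distance = v·t = 0.33·77340 = 25520 m = 25.52 km.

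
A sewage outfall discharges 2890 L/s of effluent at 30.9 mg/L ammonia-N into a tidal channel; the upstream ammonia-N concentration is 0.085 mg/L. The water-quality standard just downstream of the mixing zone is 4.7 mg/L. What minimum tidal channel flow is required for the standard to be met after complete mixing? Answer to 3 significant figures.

Set C_mix = 4.7: (Q·0.08500 + 2890·30.90) / (Q + 2890) = 4.7
→ Q = 2890·(30.90 − 4.7)/(4.7 − 0.08500) = 16410 L/s.

16400 L/s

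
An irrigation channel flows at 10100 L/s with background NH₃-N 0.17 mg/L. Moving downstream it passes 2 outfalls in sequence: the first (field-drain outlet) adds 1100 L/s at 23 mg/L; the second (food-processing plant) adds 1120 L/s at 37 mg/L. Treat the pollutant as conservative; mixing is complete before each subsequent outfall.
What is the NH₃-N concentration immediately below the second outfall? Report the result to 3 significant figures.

5.56 mg/L

Below outfall 1: Q → 11200 L/s, C = (10100·0.1700 + 1100·23.00)/11200 = 2.412 mg/L.
Below outfall 2: Q → 12320 L/s, C = (11200·2.412 + 1120·37.00)/12320 = 5.557 mg/L.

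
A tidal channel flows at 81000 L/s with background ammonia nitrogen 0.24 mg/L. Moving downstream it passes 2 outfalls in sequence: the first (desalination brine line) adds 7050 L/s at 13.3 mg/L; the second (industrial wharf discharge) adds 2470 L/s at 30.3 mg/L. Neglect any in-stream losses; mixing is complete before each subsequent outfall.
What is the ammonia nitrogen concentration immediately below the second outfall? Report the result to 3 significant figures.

2.08 mg/L

After outfall 1: Q = 81000 + 7050 = 88050 L/s; C = (81000·0.2400 + 7050·13.30)/88050 = 1.286 mg/L.
After outfall 2: Q = 88050 + 2470 = 90520 L/s; C = (88050·1.286 + 2470·30.30)/90520 = 2.077 mg/L.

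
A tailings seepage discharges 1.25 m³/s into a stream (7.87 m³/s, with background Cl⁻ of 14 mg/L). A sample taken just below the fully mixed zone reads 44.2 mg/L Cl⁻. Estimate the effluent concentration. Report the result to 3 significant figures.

234 mg/L

Mass balance: 7.870·14.00 + 1.250·Cₑ = 9.120·44.20
→ Cₑ = (9.120·44.20 − 7.870·14.00) / 1.250 = 234.3 mg/L.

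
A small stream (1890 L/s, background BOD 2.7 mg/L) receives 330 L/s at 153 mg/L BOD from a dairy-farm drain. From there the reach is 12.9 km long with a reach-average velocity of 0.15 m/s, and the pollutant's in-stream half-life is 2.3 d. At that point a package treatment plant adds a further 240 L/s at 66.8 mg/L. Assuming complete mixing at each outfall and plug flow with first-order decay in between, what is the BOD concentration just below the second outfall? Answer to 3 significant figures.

Flow-weighted average: C = (1890·2.700 + 330.0·153.0) / 2220 = 55590/2220 = 25.04 mg/L; combined flow 2220 L/s.
Travel time t = 12.9·1000 / 0.15 = 86000 s = 23.89 h.
Half-life 2.3 d → k = ln 2 / 2.3 = 0.3014 d⁻¹.
Decay over the reach: 25.04·exp(−kt) = 25.04·0.7408 = 18.55 mg/L.
Second outfall: C = (2220·18.55 + 240.0·66.80)/2460 = 23.26 mg/L.

23.3 mg/L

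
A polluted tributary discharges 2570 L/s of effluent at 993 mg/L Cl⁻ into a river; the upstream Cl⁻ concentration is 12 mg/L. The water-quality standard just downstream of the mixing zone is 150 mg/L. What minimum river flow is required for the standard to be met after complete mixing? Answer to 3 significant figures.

15700 L/s

Set C_mix = 150: (Q·12.00 + 2570·993.0) / (Q + 2570) = 150
→ Q = 2570·(993.0 − 150)/(150 − 12.00) = 15700 L/s.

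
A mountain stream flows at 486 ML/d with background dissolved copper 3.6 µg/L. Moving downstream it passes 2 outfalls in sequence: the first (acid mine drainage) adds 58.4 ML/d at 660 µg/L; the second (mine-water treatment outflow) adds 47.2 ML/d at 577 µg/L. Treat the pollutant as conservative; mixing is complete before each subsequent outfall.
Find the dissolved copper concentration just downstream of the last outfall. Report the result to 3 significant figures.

After outfall 1: Q = 486.0 + 58.40 = 544.4 ML/d; C = (486.0·3.600 + 58.40·660.0)/544.4 = 74.01 µg/L.
After outfall 2: Q = 544.4 + 47.20 = 591.6 ML/d; C = (544.4·74.01 + 47.20·577.0)/591.6 = 114.1 µg/L.

114 µg/L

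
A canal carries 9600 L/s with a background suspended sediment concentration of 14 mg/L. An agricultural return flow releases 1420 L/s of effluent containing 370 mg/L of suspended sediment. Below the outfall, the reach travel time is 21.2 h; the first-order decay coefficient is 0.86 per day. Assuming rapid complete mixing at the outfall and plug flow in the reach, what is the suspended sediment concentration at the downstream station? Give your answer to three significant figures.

Conservation of mass: C = (9600·14.00 + 1420·370.0) / 11020 = 659800/11020 = 59.87 mg/L.
Applying C = C₀e^(−kt): 59.87 × 0.4678 = 28.01 mg/L.

28.0 mg/L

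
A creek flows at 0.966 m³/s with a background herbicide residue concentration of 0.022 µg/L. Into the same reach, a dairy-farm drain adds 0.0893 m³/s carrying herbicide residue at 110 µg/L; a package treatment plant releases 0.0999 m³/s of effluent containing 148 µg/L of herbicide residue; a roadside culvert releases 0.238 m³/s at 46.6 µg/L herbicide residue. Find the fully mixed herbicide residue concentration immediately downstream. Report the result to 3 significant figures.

25.6 µg/L

Flow-weighted average: C = (0.9660·0.02200 + 0.08930·110.0 + 0.09990·148.0 + 0.2380·46.60) / 1.393 = 35.72/1.393 = 25.64 µg/L.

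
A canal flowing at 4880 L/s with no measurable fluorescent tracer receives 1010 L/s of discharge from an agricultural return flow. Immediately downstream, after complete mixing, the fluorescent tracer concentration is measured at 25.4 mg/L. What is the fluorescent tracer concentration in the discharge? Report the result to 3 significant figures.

Mass balance: 4880·0 + 1010·Cₑ = 5890·25.40
→ Cₑ = (5890·25.40 − 4880·0) / 1010 = 148.1 mg/L.

148 mg/L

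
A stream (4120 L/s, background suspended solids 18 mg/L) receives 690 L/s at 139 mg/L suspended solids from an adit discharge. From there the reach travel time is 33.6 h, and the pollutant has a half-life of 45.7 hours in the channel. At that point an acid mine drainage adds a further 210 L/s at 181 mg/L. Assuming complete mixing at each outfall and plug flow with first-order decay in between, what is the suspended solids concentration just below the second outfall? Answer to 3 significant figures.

27.9 mg/L

Mixed concentration C = ΣQC/ΣQ = (4120·18.00 + 690.0·139.0) / 4810 = 170100/4810 = 35.36 mg/L; combined flow 4810 L/s.
Half-life 45.7 h → k = ln 2 / 45.7 = 0.01517 h⁻¹ = 0.3640 d⁻¹.
Decay over the reach: 35.36·exp(−kt) = 35.36·0.6007 = 21.24 mg/L.
At the second outfall, C = (4810·21.24 + 210.0·181.0) / (4810 + 210.0) = 27.92 mg/L.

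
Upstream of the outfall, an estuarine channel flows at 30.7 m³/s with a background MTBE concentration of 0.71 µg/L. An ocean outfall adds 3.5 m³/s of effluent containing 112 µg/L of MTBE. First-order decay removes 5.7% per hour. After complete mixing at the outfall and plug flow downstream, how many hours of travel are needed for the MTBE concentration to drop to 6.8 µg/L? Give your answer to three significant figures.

9.82 h

Mixed concentration C = ΣQC/ΣQ = (30.70·0.7100 + 3.500·112.0) / 34.20 = 413.8/34.20 = 12.10 µg/L.
5.7%/h lost → k = −ln(1 − 0.057) = 0.05869 h⁻¹.
12.10·exp(−k·t) = 6.8 → t = ln(12.10/6.8)/k = 35350 s = 9.818 h.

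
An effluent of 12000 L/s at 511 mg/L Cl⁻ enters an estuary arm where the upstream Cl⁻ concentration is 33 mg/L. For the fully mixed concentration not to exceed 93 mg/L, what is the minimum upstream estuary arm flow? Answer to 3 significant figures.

83600 L/s

Set C_mix = 93: (Q·33.00 + 12000·511.0) / (Q + 12000) = 93
→ Q = 12000·(511.0 − 93)/(93 − 33.00) = 83600 L/s.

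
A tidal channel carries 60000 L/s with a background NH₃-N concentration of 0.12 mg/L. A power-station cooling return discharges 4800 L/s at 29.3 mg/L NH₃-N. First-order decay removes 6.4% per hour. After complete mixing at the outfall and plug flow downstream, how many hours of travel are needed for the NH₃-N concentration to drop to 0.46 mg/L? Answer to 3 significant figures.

24.2 h

Mass balance: C = (60000·0.1200 + 4800·29.30) / 64800 = 147800/64800 = 2.281 mg/L.
6.4%/h lost → k = −ln(1 − 0.064) = 0.06614 h⁻¹.
2.281·exp(−k·t) = 0.46 → t = ln(2.281/0.46)/k = 87160 s = 24.21 h.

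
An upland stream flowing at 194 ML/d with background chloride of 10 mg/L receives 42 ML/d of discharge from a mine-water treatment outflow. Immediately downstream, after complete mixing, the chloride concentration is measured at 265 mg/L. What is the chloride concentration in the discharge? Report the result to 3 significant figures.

1440 mg/L

Mass balance: 194.0·10.00 + 42.00·Cₑ = 236.0·265.0
→ Cₑ = (236.0·265.0 − 194.0·10.00) / 42.00 = 1443 mg/L.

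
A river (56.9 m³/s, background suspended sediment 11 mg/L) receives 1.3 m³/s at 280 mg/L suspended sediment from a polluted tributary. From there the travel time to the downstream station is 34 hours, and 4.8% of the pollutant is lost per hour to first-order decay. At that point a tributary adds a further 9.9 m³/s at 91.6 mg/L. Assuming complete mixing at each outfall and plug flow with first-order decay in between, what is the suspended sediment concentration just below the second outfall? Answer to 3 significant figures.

Mixed concentration C = ΣQC/ΣQ = (56.90·11.00 + 1.300·280.0) / 58.20 = 989.9/58.20 = 17.01 mg/L; combined flow 58.20 m³/s.
4.8%/h lost → k = −ln(1 − 0.048) = 0.04919 h⁻¹.
Decay over the reach: 17.01·exp(−kt) = 17.01·0.1878 = 3.194 mg/L.
Second outfall: C = (58.20·3.194 + 9.900·91.60)/68.10 = 16.05 mg/L.

16.0 mg/L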